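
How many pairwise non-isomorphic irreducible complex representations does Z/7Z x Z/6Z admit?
42

Working: The number of irreducible complex representations of a finite group equals its number of conjugacy classes. Z/7Z x Z/6Z is abelian of order 42, so every element is its own conjugacy class: 42 classes, so Z/7Z x Z/6Z (order 42) has exactly 42 irreducible complex representations.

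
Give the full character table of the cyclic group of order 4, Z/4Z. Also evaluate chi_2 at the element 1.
Character table of Z/4Z (irreps indexed chi_0,...,chi_3 with chi_k(m) = zeta_4^(k*m), zeta_4 = exp(2*pi*i/4)):
  irrep \ class  {0} (size 1)  {1} (size 1)  {2} (size 1)  {3} (size 1)
  chi_0          1             1             1             1           
  chi_1          1             I             -1            -I          
  chi_2          1             -1            1             -1          
  chi_3          1             -I            -1            I           

Spot check: chi_2(1) = zeta_4^(2*1) = zeta_4^2 = -1.

Reasoning: Z/4Z is abelian, so all 4 irreducible complex representations are 1-dimensional. They are given by chi_k(m) = zeta_4^(k*m) for k = 0,...,3. Row orthogonality: sum_m chi_k(m) conj(chi_l(m)) = 4 * [k = l].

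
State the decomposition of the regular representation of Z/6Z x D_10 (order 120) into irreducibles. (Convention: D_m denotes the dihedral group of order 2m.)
Each irreducible V_i of dimension d_i appears with multiplicity d_i, i.e. rho_reg = (direct sum over all irreducibles V_i) d_i V_i. The irreducible dimensions for Z/6Z x D_10 are 1, 1, 1, 1, 1, 1, 1, 1, 1, 1, 1, 1, 1, 1, 1, 1, 1, 1, 1, 1, 1, 1, 1, 1, 2, 2, 2, 2, 2, 2, 2, 2, 2, 2, 2, 2, 2, 2, 2, 2, 2, 2, 2, 2, 2, 2, 2, 2: 24 irreducibles of dimension 1, each with multiplicity 1; 24 irreducibles of dimension 2, each with multiplicity 2. Total dimension 24*1*1 + 24*2*2 = 120 = |G|.

Justification: General theorem: in the regular representation of a finite group G, each irreducible appears with multiplicity equal to its dimension. Check: dim(rho_reg) = sum d_i^2 = 1 + 1 + 1 + 1 + 1 + 1 + 1 + 1 + 1 + 1 + 1 + 1 + 1 + 1 + 1 + 1 + 1 + 1 + 1 + 1 + 1 + 1 + 1 + 1 + 4 + 4 + 4 + 4 + 4 + 4 + 4 + 4 + 4 + 4 + 4 + 4 + 4 + 4 + 4 + 4 + 4 + 4 + 4 + 4 + 4 + 4 + 4 + 4 = 120 = |G|.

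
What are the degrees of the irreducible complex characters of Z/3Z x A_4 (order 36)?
Dimensions: 1, 1, 1, 1, 1, 1, 1, 1, 1, 3, 3, 3

Argument: There are 12 irreducibles (= number of conjugacy classes). Their dimensions d_i satisfy sum d_i^2 = |G| = 36: 1 + 1 + 1 + 1 + 1 + 1 + 1 + 1 + 1 + 9 + 9 + 9 = 36. (For the product with Z/3Z: each of the 3 1-dim characters of Z/3Z tensors with each irrep of A_4, giving 3 copies of each A_4-dimension.)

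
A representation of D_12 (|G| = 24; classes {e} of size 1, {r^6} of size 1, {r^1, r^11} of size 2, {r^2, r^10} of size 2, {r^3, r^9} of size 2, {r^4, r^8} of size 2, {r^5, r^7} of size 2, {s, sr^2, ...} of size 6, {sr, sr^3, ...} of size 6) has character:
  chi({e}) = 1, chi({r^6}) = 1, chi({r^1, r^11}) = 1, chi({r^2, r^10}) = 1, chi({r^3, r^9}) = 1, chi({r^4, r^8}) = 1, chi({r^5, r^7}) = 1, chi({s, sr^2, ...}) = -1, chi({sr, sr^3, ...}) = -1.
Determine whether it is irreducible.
Irreducible: <chi, chi> = 1.

Details: <chi, chi> = (1/|G|) sum_C |C| * |chi(C)|^2 = (1/24)[1*|1|^2 + 1*|1|^2 + 2*|1|^2 + 2*|1|^2 + 2*|1|^2 + 2*|1|^2 + 2*|1|^2 + 6*|-1|^2 + 6*|-1|^2]
  = (1/24)[(1) + (1) + (2) + (2) + (2) + (2) + (2) + (6) + (6)] = 24/24 = 1.
A character is irreducible iff <chi, chi> = 1, so this representation is irreducible.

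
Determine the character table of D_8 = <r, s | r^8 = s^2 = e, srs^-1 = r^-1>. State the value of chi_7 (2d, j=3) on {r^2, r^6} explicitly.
Conjugacy classes: {e} of size 1, {r^4} of size 1, {r^1, r^7} of size 2, {r^2, r^6} of size 2, {r^3, r^5} of size 2, {s, sr^2, ...} of size 4, {sr, sr^3, ...} of size 4.
Character table:
  irrep \ class              {e} (size 1)  {r^4} (size 1)  {r^1, r^7} (size 2)  {r^2, r^6} (size 2)  {r^3, r^5} (size 2)  {s, sr^2, ...} (size 4)  {sr, sr^3, ...} (size 4)
  chi_1 (triv)               1             1               1                    1                    1                    1                        1                       
  chi_2 (sign: r->1, s->-1)  1             1               1                    1                    1                    -1                       -1                      
  chi_3 (r->-1, s->1)        1             1               -1                   1                    -1                   1                        -1                      
  chi_4 (r->-1, s->-1)       1             1               -1                   1                    -1                   -1                       1                       
  chi_5 (2d, j=1)            2             -2              sqrt(2)              0                    -sqrt(2)             0                        0                       
  chi_6 (2d, j=2)            2             2               0                    -2                   0                    0                        0                       
  chi_7 (2d, j=3)            2             -2              -sqrt(2)             0                    sqrt(2)              0                        0                       

Spot check: chi_7 (2d, j=3) on {r^2, r^6} = 0.

Proof sketch: D_8 has order 2*8 = 16 with 7 conjugacy classes, hence 7 irreducibles. Sum of squared dims 1 + 1 + 1 + 1 + 4 + 4 + 4 = 16 = |G|. Linear characters come from the abelianisation; the 2-dimensional irreps have character r^k -> 2*cos(2*pi*j*k/8), reflections -> 0.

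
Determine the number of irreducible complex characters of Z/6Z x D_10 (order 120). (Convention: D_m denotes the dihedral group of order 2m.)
48

Proof sketch: The number of irreducible complex representations of a finite group equals its number of conjugacy classes. For a direct product, #classes(G x H) = #classes(G) * #classes(H). Z/6Z has 6 classes (abelian), D_10 has 8 classes, so 6 * 8 = 48, so Z/6Z x D_10 (order 120) has exactly 48 irreducible complex representations.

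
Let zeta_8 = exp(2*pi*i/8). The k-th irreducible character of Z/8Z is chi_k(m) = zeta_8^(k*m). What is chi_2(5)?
chi_2(5) = zeta_8^10 = I

chi_2(5) = zeta_8^(2*5) = zeta_8^10. Since zeta_8^8 = 1, this equals zeta_8^2 = exp(2*pi*i*2/8) = I.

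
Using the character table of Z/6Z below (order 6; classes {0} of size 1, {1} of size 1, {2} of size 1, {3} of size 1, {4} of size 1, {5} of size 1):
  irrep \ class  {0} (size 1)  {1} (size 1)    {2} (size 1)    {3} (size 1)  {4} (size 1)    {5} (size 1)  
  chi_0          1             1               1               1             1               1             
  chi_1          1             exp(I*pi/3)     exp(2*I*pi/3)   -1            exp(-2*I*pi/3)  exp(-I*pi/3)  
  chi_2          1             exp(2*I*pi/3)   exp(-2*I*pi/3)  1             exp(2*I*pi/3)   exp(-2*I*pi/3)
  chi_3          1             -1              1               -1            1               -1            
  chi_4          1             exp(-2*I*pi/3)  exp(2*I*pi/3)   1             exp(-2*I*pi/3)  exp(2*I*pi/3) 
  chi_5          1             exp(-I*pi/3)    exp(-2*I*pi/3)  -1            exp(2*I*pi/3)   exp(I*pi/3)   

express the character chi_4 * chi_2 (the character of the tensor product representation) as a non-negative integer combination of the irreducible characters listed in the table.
chi_4 tensor chi_2 = chi_0 (all other irreducibles have multiplicity 0).

Argument: The character of a tensor product is the pointwise product (chi_4 * chi_2)(C) = chi_4(C) * chi_2(C):
  {0}: (1)*(1), {1}: (exp(-2*I*pi/3))*(exp(2*I*pi/3)), {2}: (exp(2*I*pi/3))*(exp(-2*I*pi/3)), {3}: (1)*(1), {4}: (exp(-2*I*pi/3))*(exp(2*I*pi/3)), {5}: (exp(2*I*pi/3))*(exp(-2*I*pi/3))
so (chi_4 * chi_2) takes values
  {0} -> 1, {1} -> 1, {2} -> 1, {3} -> 1, {4} -> 1, {5} -> 1.
Now take the inner product of this character with each irreducible chi from the table, <chi_4*chi_2, chi> = (1/6) sum_C |C| (chi_4*chi_2)(C) conj(chi(C)):
  <chi_4*chi_2, chi_0> = (1/6)[1*(1)*conj(1) + 1*(1)*conj(1) + 1*(1)*conj(1) + 1*(1)*conj(1) + 1*(1)*conj(1) + 1*(1)*conj(1)]
      = (1/6)[(1) + (1) + (1) + (1) + (1) + (1)] = 6/6 = 1
  <chi_4*chi_2, chi_1> = (1/6)[1*(1)*conj(1) + 1*(1)*conj(exp(I*pi/3)) + 1*(1)*conj(exp(2*I*pi/3)) + 1*(1)*conj(-1) + 1*(1)*conj(exp(-2*I*pi/3)) + 1*(1)*conj(exp(-I*pi/3))]
      = (1/6)[(1) + (exp(-I*pi/3)) + (exp(-2*I*pi/3)) + (-1) + (exp(2*I*pi/3)) + (exp(I*pi/3))] = 0/6 = 0
  <chi_4*chi_2, chi_2> = (1/6)[1*(1)*conj(1) + 1*(1)*conj(exp(2*I*pi/3)) + 1*(1)*conj(exp(-2*I*pi/3)) + 1*(1)*conj(1) + 1*(1)*conj(exp(2*I*pi/3)) + 1*(1)*conj(exp(-2*I*pi/3))]
      = (1/6)[(1) + (exp(-2*I*pi/3)) + (exp(2*I*pi/3)) + (1) + (exp(-2*I*pi/3)) + (exp(2*I*pi/3))] = 0/6 = 0
  <chi_4*chi_2, chi_3> = (1/6)[1*(1)*conj(1) + 1*(1)*conj(-1) + 1*(1)*conj(1) + 1*(1)*conj(-1) + 1*(1)*conj(1) + 1*(1)*conj(-1)]
      = (1/6)[(1) + (-1) + (1) + (-1) + (1) + (-1)] = 0/6 = 0
  <chi_4*chi_2, chi_4> = (1/6)[1*(1)*conj(1) + 1*(1)*conj(exp(-2*I*pi/3)) + 1*(1)*conj(exp(2*I*pi/3)) + 1*(1)*conj(1) + 1*(1)*conj(exp(-2*I*pi/3)) + 1*(1)*conj(exp(2*I*pi/3))]
      = (1/6)[(1) + (exp(2*I*pi/3)) + (exp(-2*I*pi/3)) + (1) + (exp(2*I*pi/3)) + (exp(-2*I*pi/3))] = 0/6 = 0
  <chi_4*chi_2, chi_5> = (1/6)[1*(1)*conj(1) + 1*(1)*conj(exp(-I*pi/3)) + 1*(1)*conj(exp(-2*I*pi/3)) + 1*(1)*conj(-1) + 1*(1)*conj(exp(2*I*pi/3)) + 1*(1)*conj(exp(I*pi/3))]
      = (1/6)[(1) + (exp(I*pi/3)) + (exp(2*I*pi/3)) + (-1) + (exp(-2*I*pi/3)) + (exp(-I*pi/3))] = 0/6 = 0
(Exp terms are combined using exp(i*s)*conj(exp(i*t)) = exp(i*(s-t)), and sums of them are collapsed using the identity that for every m > 1 the m distinct m-th roots of unity sum to 0, e.g. 1 + exp(2*I*pi/3) + exp(-2*I*pi/3) = 0.)
Hence the multiplicities are chi_0: 1. Dimension check: dim(chi_4)*dim(chi_2) = 1*1 = 1 and sum (mult * dim) = 1*1 = 1.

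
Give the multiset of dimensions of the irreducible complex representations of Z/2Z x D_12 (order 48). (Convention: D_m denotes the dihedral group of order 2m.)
Dimensions: 1, 1, 1, 1, 1, 1, 1, 1, 2, 2, 2, 2, 2, 2, 2, 2, 2, 2

Working: There are 18 irreducibles (= number of conjugacy classes). Their dimensions d_i satisfy sum d_i^2 = |G| = 48: 1 + 1 + 1 + 1 + 1 + 1 + 1 + 1 + 4 + 4 + 4 + 4 + 4 + 4 + 4 + 4 + 4 + 4 = 48. (For the product with Z/2Z: each of the 2 1-dim characters of Z/2Z tensors with each irrep of D_12, giving 2 copies of each D_12-dimension.)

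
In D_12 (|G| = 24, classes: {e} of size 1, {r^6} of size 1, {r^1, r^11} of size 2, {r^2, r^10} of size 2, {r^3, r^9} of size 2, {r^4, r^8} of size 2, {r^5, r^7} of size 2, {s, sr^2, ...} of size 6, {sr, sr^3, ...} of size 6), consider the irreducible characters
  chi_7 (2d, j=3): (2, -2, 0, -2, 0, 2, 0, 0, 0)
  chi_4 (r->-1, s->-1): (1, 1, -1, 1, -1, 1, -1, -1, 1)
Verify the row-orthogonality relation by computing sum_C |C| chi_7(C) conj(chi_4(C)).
Sum = 0; so <chi_7, chi_4> = 0 (distinct irreducibles are orthogonal).

Why: Compute term by term over conjugacy classes (|C| * chi_7(C) * conj(chi_4(C))):
  1*(2)*conj(1) + 1*(-2)*conj(1) + 2*(0)*conj(-1) + 2*(-2)*conj(1) + 2*(0)*conj(-1) + 2*(2)*conj(1) + 2*(0)*conj(-1) + 6*(0)*conj(-1) + 6*(0)*conj(1)
  = (2) + (-2) + (0) + (-4) + (0) + (4) + (0) + (0) + (0)
  = 0.
Dividing by |G| = 24 gives 0/24 = 0, matching the row-orthogonality relation <chi_7, chi_4> = [chi_7 = chi_4].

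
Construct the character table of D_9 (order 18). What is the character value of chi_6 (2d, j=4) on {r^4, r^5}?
Conjugacy classes: {e} of size 1, {r^1, r^8} of size 2, {r^2, r^7} of size 2, {r^3, r^6} of size 2, {r^4, r^5} of size 2, {s, sr, ..., sr^8} of size 9.
Character table:
  irrep \ class              {e} (size 1)  {r^1, r^8} (size 2)  {r^2, r^7} (size 2)  {r^3, r^6} (size 2)  {r^4, r^5} (size 2)  {s, sr, ..., sr^8} (size 9)
  chi_1 (triv)               1             1                    1                    1                    1                    1                          
  chi_2 (sign: r->1, s->-1)  1             1                    1                    1                    1                    -1                         
  chi_3 (2d, j=1)            2             2*cos(2*pi/9)        2*cos(4*pi/9)        -1                   -2*cos(pi/9)         0                          
  chi_4 (2d, j=2)            2             2*cos(4*pi/9)        -2*cos(pi/9)         -1                   2*cos(2*pi/9)        0                          
  chi_5 (2d, j=3)            2             -1                   -1                   2                    -1                   0                          
  chi_6 (2d, j=4)            2             -2*cos(pi/9)         2*cos(2*pi/9)        -1                   2*cos(4*pi/9)        0                          

Spot check: chi_6 (2d, j=4) on {r^4, r^5} = 2*cos(4*pi/9).

Details: D_9 has order 2*9 = 18 with 6 conjugacy classes, hence 6 irreducibles. Sum of squared dims 1 + 1 + 4 + 4 + 4 + 4 = 18 = |G|. Linear characters come from the abelianisation; the 2-dimensional irreps have character r^k -> 2*cos(2*pi*j*k/9), reflections -> 0.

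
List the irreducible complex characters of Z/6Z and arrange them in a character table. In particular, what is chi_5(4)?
Character table of Z/6Z (irreps indexed chi_0,...,chi_5 with chi_k(m) = zeta_6^(k*m), zeta_6 = exp(2*pi*i/6)):
  irrep \ class  {0} (size 1)  {1} (size 1)    {2} (size 1)    {3} (size 1)  {4} (size 1)    {5} (size 1)  
  chi_0          1             1               1               1             1               1             
  chi_1          1             exp(I*pi/3)     exp(2*I*pi/3)   -1            exp(-2*I*pi/3)  exp(-I*pi/3)  
  chi_2          1             exp(2*I*pi/3)   exp(-2*I*pi/3)  1             exp(2*I*pi/3)   exp(-2*I*pi/3)
  chi_3          1             -1              1               -1            1               -1            
  chi_4          1             exp(-2*I*pi/3)  exp(2*I*pi/3)   1             exp(-2*I*pi/3)  exp(2*I*pi/3) 
  chi_5          1             exp(-I*pi/3)    exp(-2*I*pi/3)  -1            exp(2*I*pi/3)   exp(I*pi/3)   

Spot check: chi_5(4) = zeta_6^(5*4) = zeta_6^20 = exp(2*I*pi/3).

Details: Z/6Z is abelian, so all 6 irreducible complex representations are 1-dimensional. They are given by chi_k(m) = zeta_6^(k*m) for k = 0,...,5. Row orthogonality: sum_m chi_k(m) conj(chi_l(m)) = 6 * [k = l].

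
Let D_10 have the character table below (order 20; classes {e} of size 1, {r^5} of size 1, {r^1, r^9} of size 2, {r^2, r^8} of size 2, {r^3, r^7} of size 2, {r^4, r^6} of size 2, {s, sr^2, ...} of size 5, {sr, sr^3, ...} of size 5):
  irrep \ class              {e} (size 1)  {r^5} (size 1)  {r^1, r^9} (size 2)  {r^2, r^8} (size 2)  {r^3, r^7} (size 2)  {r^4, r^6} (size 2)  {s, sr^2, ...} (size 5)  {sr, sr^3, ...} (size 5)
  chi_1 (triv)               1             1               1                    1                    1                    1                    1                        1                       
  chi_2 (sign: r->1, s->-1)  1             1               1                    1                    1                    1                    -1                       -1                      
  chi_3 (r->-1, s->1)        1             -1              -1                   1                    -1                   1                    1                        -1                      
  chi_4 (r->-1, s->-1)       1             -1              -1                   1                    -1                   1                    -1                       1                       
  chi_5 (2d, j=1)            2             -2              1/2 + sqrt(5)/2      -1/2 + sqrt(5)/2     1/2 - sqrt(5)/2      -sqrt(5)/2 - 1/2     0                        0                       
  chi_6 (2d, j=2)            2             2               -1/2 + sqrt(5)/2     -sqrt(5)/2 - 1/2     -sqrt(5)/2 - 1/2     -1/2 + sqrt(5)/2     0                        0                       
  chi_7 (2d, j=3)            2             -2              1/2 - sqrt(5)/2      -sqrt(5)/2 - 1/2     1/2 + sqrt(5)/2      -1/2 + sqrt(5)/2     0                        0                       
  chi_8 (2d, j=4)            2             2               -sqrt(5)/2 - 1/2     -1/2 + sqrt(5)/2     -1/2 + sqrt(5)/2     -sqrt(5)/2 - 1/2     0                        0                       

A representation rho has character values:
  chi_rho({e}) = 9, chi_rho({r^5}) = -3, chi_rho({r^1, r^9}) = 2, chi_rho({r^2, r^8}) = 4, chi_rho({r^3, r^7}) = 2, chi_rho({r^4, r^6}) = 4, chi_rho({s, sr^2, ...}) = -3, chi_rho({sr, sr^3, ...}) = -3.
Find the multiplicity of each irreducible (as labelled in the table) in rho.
Multiplicities: chi_1: 0, chi_2: 3, chi_3: 1, chi_4: 1, chi_5: 1, chi_6: 0, chi_7: 1, chi_8: 0.

Argument: Use <chi_rho, chi> = (1/|G|) sum_C |C| * chi_rho(C) * conj(chi(C)) with |G| = 20 for each irreducible chi in the table:
  <chi_rho, chi_1> = (1/20)[1*(9)*conj(1) + 1*(-3)*conj(1) + 2*(2)*conj(1) + 2*(4)*conj(1) + 2*(2)*conj(1) + 2*(4)*conj(1) + 5*(-3)*conj(1) + 5*(-3)*conj(1)]
      = (1/20)[(9) + (-3) + (4) + (8) + (4) + (8) + (-15) + (-15)] = 0/20 = 0
  <chi_rho, chi_2> = (1/20)[1*(9)*conj(1) + 1*(-3)*conj(1) + 2*(2)*conj(1) + 2*(4)*conj(1) + 2*(2)*conj(1) + 2*(4)*conj(1) + 5*(-3)*conj(-1) + 5*(-3)*conj(-1)]
      = (1/20)[(9) + (-3) + (4) + (8) + (4) + (8) + (15) + (15)] = 60/20 = 3
  <chi_rho, chi_3> = (1/20)[1*(9)*conj(1) + 1*(-3)*conj(-1) + 2*(2)*conj(-1) + 2*(4)*conj(1) + 2*(2)*conj(-1) + 2*(4)*conj(1) + 5*(-3)*conj(1) + 5*(-3)*conj(-1)]
      = (1/20)[(9) + (3) + (-4) + (8) + (-4) + (8) + (-15) + (15)] = 20/20 = 1
  <chi_rho, chi_4> = (1/20)[1*(9)*conj(1) + 1*(-3)*conj(-1) + 2*(2)*conj(-1) + 2*(4)*conj(1) + 2*(2)*conj(-1) + 2*(4)*conj(1) + 5*(-3)*conj(-1) + 5*(-3)*conj(1)]
      = (1/20)[(9) + (3) + (-4) + (8) + (-4) + (8) + (15) + (-15)] = 20/20 = 1
  <chi_rho, chi_5> = (1/20)[1*(9)*conj(2) + 1*(-3)*conj(-2) + 2*(2)*conj(1/2 + sqrt(5)/2) + 2*(4)*conj(-1/2 + sqrt(5)/2) + 2*(2)*conj(1/2 - sqrt(5)/2) + 2*(4)*conj(-sqrt(5)/2 - 1/2) + 5*(-3)*conj(0) + 5*(-3)*conj(0)]
      = (1/20)[(18) + (6) + (2 + 2*sqrt(5)) + (-4 + 4*sqrt(5)) + (2 - 2*sqrt(5)) + (-4*sqrt(5) - 4) + (0) + (0)] = 20/20 = 1
  <chi_rho, chi_6> = (1/20)[1*(9)*conj(2) + 1*(-3)*conj(2) + 2*(2)*conj(-1/2 + sqrt(5)/2) + 2*(4)*conj(-sqrt(5)/2 - 1/2) + 2*(2)*conj(-sqrt(5)/2 - 1/2) + 2*(4)*conj(-1/2 + sqrt(5)/2) + 5*(-3)*conj(0) + 5*(-3)*conj(0)]
      = (1/20)[(18) + (-6) + (-2 + 2*sqrt(5)) + (-4*sqrt(5) - 4) + (-2*sqrt(5) - 2) + (-4 + 4*sqrt(5)) + (0) + (0)] = 0/20 = 0
  <chi_rho, chi_7> = (1/20)[1*(9)*conj(2) + 1*(-3)*conj(-2) + 2*(2)*conj(1/2 - sqrt(5)/2) + 2*(4)*conj(-sqrt(5)/2 - 1/2) + 2*(2)*conj(1/2 + sqrt(5)/2) + 2*(4)*conj(-1/2 + sqrt(5)/2) + 5*(-3)*conj(0) + 5*(-3)*conj(0)]
      = (1/20)[(18) + (6) + (2 - 2*sqrt(5)) + (-4*sqrt(5) - 4) + (2 + 2*sqrt(5)) + (-4 + 4*sqrt(5)) + (0) + (0)] = 20/20 = 1
  <chi_rho, chi_8> = (1/20)[1*(9)*conj(2) + 1*(-3)*conj(2) + 2*(2)*conj(-sqrt(5)/2 - 1/2) + 2*(4)*conj(-1/2 + sqrt(5)/2) + 2*(2)*conj(-1/2 + sqrt(5)/2) + 2*(4)*conj(-sqrt(5)/2 - 1/2) + 5*(-3)*conj(0) + 5*(-3)*conj(0)]
      = (1/20)[(18) + (-6) + (-2*sqrt(5) - 2) + (-4 + 4*sqrt(5)) + (-2 + 2*sqrt(5)) + (-4*sqrt(5) - 4) + (0) + (0)] = 0/20 = 0
Dimension check: dim(rho) = sum (mult * dim) = 0*1 + 3*1 + 1*1 + 1*1 + 1*2 + 0*2 + 1*2 + 0*2 = 9 = chi_rho(e) = 9.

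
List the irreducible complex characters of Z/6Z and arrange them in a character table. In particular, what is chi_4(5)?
Character table of Z/6Z (irreps indexed chi_0,...,chi_5 with chi_k(m) = zeta_6^(k*m), zeta_6 = exp(2*pi*i/6)):
  irrep \ class  {0} (size 1)  {1} (size 1)    {2} (size 1)    {3} (size 1)  {4} (size 1)    {5} (size 1)  
  chi_0          1             1               1               1             1               1             
  chi_1          1             exp(I*pi/3)     exp(2*I*pi/3)   -1            exp(-2*I*pi/3)  exp(-I*pi/3)  
  chi_2          1             exp(2*I*pi/3)   exp(-2*I*pi/3)  1             exp(2*I*pi/3)   exp(-2*I*pi/3)
  chi_3          1             -1              1               -1            1               -1            
  chi_4          1             exp(-2*I*pi/3)  exp(2*I*pi/3)   1             exp(-2*I*pi/3)  exp(2*I*pi/3) 
  chi_5          1             exp(-I*pi/3)    exp(-2*I*pi/3)  -1            exp(2*I*pi/3)   exp(I*pi/3)   

Spot check: chi_4(5) = zeta_6^(4*5) = zeta_6^20 = exp(2*I*pi/3).

Z/6Z is abelian, so all 6 irreducible complex representations are 1-dimensional. They are given by chi_k(m) = zeta_6^(k*m) for k = 0,...,5. Row orthogonality: sum_m chi_k(m) conj(chi_l(m)) = 6 * [k = l].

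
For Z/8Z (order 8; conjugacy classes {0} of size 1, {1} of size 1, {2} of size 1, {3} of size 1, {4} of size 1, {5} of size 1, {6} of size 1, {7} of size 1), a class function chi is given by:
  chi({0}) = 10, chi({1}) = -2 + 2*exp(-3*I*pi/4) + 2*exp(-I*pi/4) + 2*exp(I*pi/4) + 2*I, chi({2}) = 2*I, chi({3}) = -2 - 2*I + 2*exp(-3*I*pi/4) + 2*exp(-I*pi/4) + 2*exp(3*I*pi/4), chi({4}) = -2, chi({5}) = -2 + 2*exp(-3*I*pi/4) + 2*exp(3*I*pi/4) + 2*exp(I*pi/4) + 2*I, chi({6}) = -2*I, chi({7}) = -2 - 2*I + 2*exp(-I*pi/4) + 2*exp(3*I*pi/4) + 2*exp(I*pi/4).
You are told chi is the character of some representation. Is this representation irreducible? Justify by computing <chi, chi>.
Not irreducible (reducible): <chi, chi> = 20 > 1.

<chi, chi> = (1/|G|) sum_C |C| * |chi(C)|^2 = (1/8)[1*|10|^2 + 1*|-2 + 2*exp(-3*I*pi/4) + 2*exp(-I*pi/4) + 2*exp(I*pi/4) + 2*I|^2 + 1*|2*I|^2 + 1*|-2 - 2*I + 2*exp(-3*I*pi/4) + 2*exp(-I*pi/4) + 2*exp(3*I*pi/4)|^2 + 1*|-2|^2 + 1*|-2 + 2*exp(-3*I*pi/4) + 2*exp(3*I*pi/4) + 2*exp(I*pi/4) + 2*I|^2 + 1*|-2*I|^2 + 1*|-2 - 2*I + 2*exp(-I*pi/4) + 2*exp(3*I*pi/4) + 2*exp(I*pi/4)|^2]
  = (1/8)[(100) + (12 - 8*exp(I*pi/4) - 4*exp(3*I*pi/4) - 12*exp(-I*pi/4)) + (4) + (12 - 12*exp(3*I*pi/4) - 4*exp(-I*pi/4) - 8*exp(-3*I*pi/4)) + (4) + (12 - 12*exp(3*I*pi/4) - 4*exp(-I*pi/4) - 8*exp(-3*I*pi/4)) + (4) + (12 - 8*exp(I*pi/4) - 4*exp(3*I*pi/4) - 12*exp(-I*pi/4))] = 160/8 = 20.
(Exp terms are combined using exp(i*s)*conj(exp(i*t)) = exp(i*(s-t)), and sums of them are collapsed using the identity that for every m > 1 the m distinct m-th roots of unity sum to 0, e.g. 1 + exp(2*I*pi/3) + exp(-2*I*pi/3) = 0.)
A character is irreducible iff <chi, chi> = 1, so this representation is reducible.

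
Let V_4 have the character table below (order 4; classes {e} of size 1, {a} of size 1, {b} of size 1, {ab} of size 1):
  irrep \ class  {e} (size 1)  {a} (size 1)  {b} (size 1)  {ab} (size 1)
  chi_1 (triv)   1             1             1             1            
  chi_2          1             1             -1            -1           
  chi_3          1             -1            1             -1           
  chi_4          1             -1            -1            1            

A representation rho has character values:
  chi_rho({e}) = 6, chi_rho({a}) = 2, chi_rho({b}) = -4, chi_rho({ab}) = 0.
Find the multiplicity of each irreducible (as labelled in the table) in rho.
Multiplicities: chi_1: 1, chi_2: 3, chi_3: 0, chi_4: 2.

Why: Use <chi_rho, chi> = (1/|G|) sum_C |C| * chi_rho(C) * conj(chi(C)) with |G| = 4 for each irreducible chi in the table:
  <chi_rho, chi_1> = (1/4)[1*(6)*conj(1) + 1*(2)*conj(1) + 1*(-4)*conj(1) + 1*(0)*conj(1)]
      = (1/4)[(6) + (2) + (-4) + (0)] = 4/4 = 1
  <chi_rho, chi_2> = (1/4)[1*(6)*conj(1) + 1*(2)*conj(1) + 1*(-4)*conj(-1) + 1*(0)*conj(-1)]
      = (1/4)[(6) + (2) + (4) + (0)] = 12/4 = 3
  <chi_rho, chi_3> = (1/4)[1*(6)*conj(1) + 1*(2)*conj(-1) + 1*(-4)*conj(1) + 1*(0)*conj(-1)]
      = (1/4)[(6) + (-2) + (-4) + (0)] = 0/4 = 0
  <chi_rho, chi_4> = (1/4)[1*(6)*conj(1) + 1*(2)*conj(-1) + 1*(-4)*conj(-1) + 1*(0)*conj(1)]
      = (1/4)[(6) + (-2) + (4) + (0)] = 8/4 = 2
Dimension check: dim(rho) = sum (mult * dim) = 1*1 + 3*1 + 0*1 + 2*1 = 6 = chi_rho(e) = 6.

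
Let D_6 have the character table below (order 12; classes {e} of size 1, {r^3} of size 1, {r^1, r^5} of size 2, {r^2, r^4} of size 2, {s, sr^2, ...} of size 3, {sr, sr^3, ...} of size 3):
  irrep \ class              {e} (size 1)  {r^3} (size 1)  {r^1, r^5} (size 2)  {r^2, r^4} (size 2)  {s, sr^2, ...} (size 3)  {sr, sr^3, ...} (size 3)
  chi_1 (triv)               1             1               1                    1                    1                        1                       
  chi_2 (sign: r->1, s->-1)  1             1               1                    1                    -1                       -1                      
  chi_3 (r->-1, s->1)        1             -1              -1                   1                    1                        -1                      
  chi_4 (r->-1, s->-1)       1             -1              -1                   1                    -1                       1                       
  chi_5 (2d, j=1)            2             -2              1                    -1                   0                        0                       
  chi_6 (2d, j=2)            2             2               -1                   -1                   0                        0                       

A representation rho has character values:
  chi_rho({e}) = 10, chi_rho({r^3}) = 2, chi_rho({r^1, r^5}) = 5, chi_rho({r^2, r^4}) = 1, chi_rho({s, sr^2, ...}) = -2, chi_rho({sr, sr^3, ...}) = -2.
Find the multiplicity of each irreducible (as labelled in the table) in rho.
Multiplicities: chi_1: 1, chi_2: 3, chi_3: 0, chi_4: 0, chi_5: 2, chi_6: 1.

Reasoning: Use <chi_rho, chi> = (1/|G|) sum_C |C| * chi_rho(C) * conj(chi(C)) with |G| = 12 for each irreducible chi in the table:
  <chi_rho, chi_1> = (1/12)[1*(10)*conj(1) + 1*(2)*conj(1) + 2*(5)*conj(1) + 2*(1)*conj(1) + 3*(-2)*conj(1) + 3*(-2)*conj(1)]
      = (1/12)[(10) + (2) + (10) + (2) + (-6) + (-6)] = 12/12 = 1
  <chi_rho, chi_2> = (1/12)[1*(10)*conj(1) + 1*(2)*conj(1) + 2*(5)*conj(1) + 2*(1)*conj(1) + 3*(-2)*conj(-1) + 3*(-2)*conj(-1)]
      = (1/12)[(10) + (2) + (10) + (2) + (6) + (6)] = 36/12 = 3
  <chi_rho, chi_3> = (1/12)[1*(10)*conj(1) + 1*(2)*conj(-1) + 2*(5)*conj(-1) + 2*(1)*conj(1) + 3*(-2)*conj(1) + 3*(-2)*conj(-1)]
      = (1/12)[(10) + (-2) + (-10) + (2) + (-6) + (6)] = 0/12 = 0
  <chi_rho, chi_4> = (1/12)[1*(10)*conj(1) + 1*(2)*conj(-1) + 2*(5)*conj(-1) + 2*(1)*conj(1) + 3*(-2)*conj(-1) + 3*(-2)*conj(1)]
      = (1/12)[(10) + (-2) + (-10) + (2) + (6) + (-6)] = 0/12 = 0
  <chi_rho, chi_5> = (1/12)[1*(10)*conj(2) + 1*(2)*conj(-2) + 2*(5)*conj(1) + 2*(1)*conj(-1) + 3*(-2)*conj(0) + 3*(-2)*conj(0)]
      = (1/12)[(20) + (-4) + (10) + (-2) + (0) + (0)] = 24/12 = 2
  <chi_rho, chi_6> = (1/12)[1*(10)*conj(2) + 1*(2)*conj(2) + 2*(5)*conj(-1) + 2*(1)*conj(-1) + 3*(-2)*conj(0) + 3*(-2)*conj(0)]
      = (1/12)[(20) + (4) + (-10) + (-2) + (0) + (0)] = 12/12 = 1
Dimension check: dim(rho) = sum (mult * dim) = 1*1 + 3*1 + 0*1 + 0*1 + 2*2 + 1*2 = 10 = chi_rho(e) = 10.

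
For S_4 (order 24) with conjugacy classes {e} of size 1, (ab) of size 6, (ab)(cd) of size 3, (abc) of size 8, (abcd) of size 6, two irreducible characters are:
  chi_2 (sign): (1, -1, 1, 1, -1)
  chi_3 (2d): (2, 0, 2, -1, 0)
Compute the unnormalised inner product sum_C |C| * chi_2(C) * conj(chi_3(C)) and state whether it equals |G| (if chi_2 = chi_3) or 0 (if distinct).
Sum = 0; so <chi_2, chi_3> = 0 (distinct irreducibles are orthogonal).

Compute term by term over conjugacy classes (|C| * chi_2(C) * conj(chi_3(C))):
  1*(1)*conj(2) + 6*(-1)*conj(0) + 3*(1)*conj(2) + 8*(1)*conj(-1) + 6*(-1)*conj(0)
  = (2) + (0) + (6) + (-8) + (0)
  = 0.
Dividing by |G| = 24 gives 0/24 = 0, matching the row-orthogonality relation <chi_2, chi_3> = [chi_2 = chi_3].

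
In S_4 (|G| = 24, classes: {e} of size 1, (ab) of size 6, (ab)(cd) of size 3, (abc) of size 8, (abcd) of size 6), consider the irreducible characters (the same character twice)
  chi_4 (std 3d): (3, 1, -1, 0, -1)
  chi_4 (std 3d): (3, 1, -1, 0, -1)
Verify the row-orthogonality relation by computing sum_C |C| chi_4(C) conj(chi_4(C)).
Sum = 24 = |G| = 24; so <chi_4, chi_4> = 1 (norm-1 confirms irreducibility).

Justification: Compute term by term over conjugacy classes (|C| * chi_4(C) * conj(chi_4(C))):
  1*(3)*conj(3) + 6*(1)*conj(1) + 3*(-1)*conj(-1) + 8*(0)*conj(0) + 6*(-1)*conj(-1)
  = (9) + (6) + (3) + (0) + (6)
  = 24.
Dividing by |G| = 24 gives 24/24 = 1, matching the row-orthogonality relation <chi_4, chi_4> = [chi_4 = chi_4].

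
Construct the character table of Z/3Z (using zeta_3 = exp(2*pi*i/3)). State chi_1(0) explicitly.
Character table of Z/3Z (irreps indexed chi_0,...,chi_2 with chi_k(m) = zeta_3^(k*m), zeta_3 = exp(2*pi*i/3)):
  irrep \ class  {0} (size 1)  {1} (size 1)    {2} (size 1)  
  chi_0          1             1               1             
  chi_1          1             exp(2*I*pi/3)   exp(-2*I*pi/3)
  chi_2          1             exp(-2*I*pi/3)  exp(2*I*pi/3) 

Spot check: chi_1(0) = zeta_3^(1*0) = zeta_3^0 = 1.

Explanation: Z/3Z is abelian, so all 3 irreducible complex representations are 1-dimensional. They are given by chi_k(m) = zeta_3^(k*m) for k = 0,...,2. Row orthogonality: sum_m chi_k(m) conj(chi_l(m)) = 3 * [k = l].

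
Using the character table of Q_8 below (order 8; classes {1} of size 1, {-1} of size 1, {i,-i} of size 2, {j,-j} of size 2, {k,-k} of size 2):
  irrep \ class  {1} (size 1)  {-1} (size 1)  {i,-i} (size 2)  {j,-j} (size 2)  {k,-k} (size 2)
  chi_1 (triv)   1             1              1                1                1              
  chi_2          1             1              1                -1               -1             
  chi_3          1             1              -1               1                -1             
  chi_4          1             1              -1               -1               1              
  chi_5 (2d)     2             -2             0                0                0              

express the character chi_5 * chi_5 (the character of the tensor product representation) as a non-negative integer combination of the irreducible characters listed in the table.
chi_5 tensor chi_5 = chi_1 + chi_2 + chi_3 + chi_4 (all other irreducibles have multiplicity 0).

Solution. The character of a tensor product is the pointwise product (chi_5 * chi_5)(C) = chi_5(C) * chi_5(C):
  {1}: (2)*(2), {-1}: (-2)*(-2), {i,-i}: (0)*(0), {j,-j}: (0)*(0), {k,-k}: (0)*(0)
so (chi_5 * chi_5) takes values
  {1} -> 4, {-1} -> 4, {i,-i} -> 0, {j,-j} -> 0, {k,-k} -> 0.
Now take the inner product of this character with each irreducible chi from the table, <chi_5*chi_5, chi> = (1/8) sum_C |C| (chi_5*chi_5)(C) conj(chi(C)):
  <chi_5*chi_5, chi_1> = (1/8)[1*(4)*conj(1) + 1*(4)*conj(1) + 2*(0)*conj(1) + 2*(0)*conj(1) + 2*(0)*conj(1)]
      = (1/8)[(4) + (4) + (0) + (0) + (0)] = 8/8 = 1
  <chi_5*chi_5, chi_2> = (1/8)[1*(4)*conj(1) + 1*(4)*conj(1) + 2*(0)*conj(1) + 2*(0)*conj(-1) + 2*(0)*conj(-1)]
      = (1/8)[(4) + (4) + (0) + (0) + (0)] = 8/8 = 1
  <chi_5*chi_5, chi_3> = (1/8)[1*(4)*conj(1) + 1*(4)*conj(1) + 2*(0)*conj(-1) + 2*(0)*conj(1) + 2*(0)*conj(-1)]
      = (1/8)[(4) + (4) + (0) + (0) + (0)] = 8/8 = 1
  <chi_5*chi_5, chi_4> = (1/8)[1*(4)*conj(1) + 1*(4)*conj(1) + 2*(0)*conj(-1) + 2*(0)*conj(-1) + 2*(0)*conj(1)]
      = (1/8)[(4) + (4) + (0) + (0) + (0)] = 8/8 = 1
  <chi_5*chi_5, chi_5> = (1/8)[1*(4)*conj(2) + 1*(4)*conj(-2) + 2*(0)*conj(0) + 2*(0)*conj(0) + 2*(0)*conj(0)]
      = (1/8)[(8) + (-8) + (0) + (0) + (0)] = 0/8 = 0
Hence the multiplicities are chi_1: 1, chi_2: 1, chi_3: 1, chi_4: 1. Dimension check: dim(chi_5)*dim(chi_5) = 2*2 = 4 and sum (mult * dim) = 1*1 + 1*1 + 1*1 + 1*1 = 4.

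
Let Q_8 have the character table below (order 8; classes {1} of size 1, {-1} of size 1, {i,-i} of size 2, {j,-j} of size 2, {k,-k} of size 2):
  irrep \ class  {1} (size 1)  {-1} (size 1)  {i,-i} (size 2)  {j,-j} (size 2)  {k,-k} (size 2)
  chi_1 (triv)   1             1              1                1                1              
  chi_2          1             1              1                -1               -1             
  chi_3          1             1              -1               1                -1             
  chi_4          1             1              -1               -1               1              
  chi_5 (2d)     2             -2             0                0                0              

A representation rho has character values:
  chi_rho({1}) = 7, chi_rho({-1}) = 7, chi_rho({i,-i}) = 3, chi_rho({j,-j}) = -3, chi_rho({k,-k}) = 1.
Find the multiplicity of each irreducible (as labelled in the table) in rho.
Multiplicities: chi_1: 2, chi_2: 3, chi_3: 0, chi_4: 2, chi_5: 0.

Why: Use <chi_rho, chi> = (1/|G|) sum_C |C| * chi_rho(C) * conj(chi(C)) with |G| = 8 for each irreducible chi in the table:
  <chi_rho, chi_1> = (1/8)[1*(7)*conj(1) + 1*(7)*conj(1) + 2*(3)*conj(1) + 2*(-3)*conj(1) + 2*(1)*conj(1)]
      = (1/8)[(7) + (7) + (6) + (-6) + (2)] = 16/8 = 2
  <chi_rho, chi_2> = (1/8)[1*(7)*conj(1) + 1*(7)*conj(1) + 2*(3)*conj(1) + 2*(-3)*conj(-1) + 2*(1)*conj(-1)]
      = (1/8)[(7) + (7) + (6) + (6) + (-2)] = 24/8 = 3
  <chi_rho, chi_3> = (1/8)[1*(7)*conj(1) + 1*(7)*conj(1) + 2*(3)*conj(-1) + 2*(-3)*conj(1) + 2*(1)*conj(-1)]
      = (1/8)[(7) + (7) + (-6) + (-6) + (-2)] = 0/8 = 0
  <chi_rho, chi_4> = (1/8)[1*(7)*conj(1) + 1*(7)*conj(1) + 2*(3)*conj(-1) + 2*(-3)*conj(-1) + 2*(1)*conj(1)]
      = (1/8)[(7) + (7) + (-6) + (6) + (2)] = 16/8 = 2
  <chi_rho, chi_5> = (1/8)[1*(7)*conj(2) + 1*(7)*conj(-2) + 2*(3)*conj(0) + 2*(-3)*conj(0) + 2*(1)*conj(0)]
      = (1/8)[(14) + (-14) + (0) + (0) + (0)] = 0/8 = 0
Dimension check: dim(rho) = sum (mult * dim) = 2*1 + 3*1 + 0*1 + 2*1 + 0*2 = 7 = chi_rho(e) = 7.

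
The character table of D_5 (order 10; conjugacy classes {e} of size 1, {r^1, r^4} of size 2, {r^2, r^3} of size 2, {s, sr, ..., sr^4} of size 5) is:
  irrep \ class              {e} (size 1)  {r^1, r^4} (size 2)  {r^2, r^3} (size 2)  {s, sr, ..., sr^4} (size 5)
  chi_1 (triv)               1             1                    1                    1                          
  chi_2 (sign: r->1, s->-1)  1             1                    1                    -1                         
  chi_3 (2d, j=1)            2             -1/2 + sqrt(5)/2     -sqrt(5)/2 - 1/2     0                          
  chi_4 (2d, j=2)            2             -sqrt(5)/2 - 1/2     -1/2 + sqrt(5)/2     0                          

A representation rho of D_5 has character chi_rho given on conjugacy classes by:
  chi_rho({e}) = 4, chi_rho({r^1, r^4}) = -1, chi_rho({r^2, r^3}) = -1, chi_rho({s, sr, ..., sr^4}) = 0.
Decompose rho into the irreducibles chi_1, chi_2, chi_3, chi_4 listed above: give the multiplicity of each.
Multiplicities: chi_1: 0, chi_2: 0, chi_3: 1, chi_4: 1.

Derivation: Use <chi_rho, chi> = (1/|G|) sum_C |C| * chi_rho(C) * conj(chi(C)) with |G| = 10 for each irreducible chi in the table:
  <chi_rho, chi_1> = (1/10)[1*(4)*conj(1) + 2*(-1)*conj(1) + 2*(-1)*conj(1) + 5*(0)*conj(1)]
      = (1/10)[(4) + (-2) + (-2) + (0)] = 0/10 = 0
  <chi_rho, chi_2> = (1/10)[1*(4)*conj(1) + 2*(-1)*conj(1) + 2*(-1)*conj(1) + 5*(0)*conj(-1)]
      = (1/10)[(4) + (-2) + (-2) + (0)] = 0/10 = 0
  <chi_rho, chi_3> = (1/10)[1*(4)*conj(2) + 2*(-1)*conj(-1/2 + sqrt(5)/2) + 2*(-1)*conj(-sqrt(5)/2 - 1/2) + 5*(0)*conj(0)]
      = (1/10)[(8) + (1 - sqrt(5)) + (1 + sqrt(5)) + (0)] = 10/10 = 1
  <chi_rho, chi_4> = (1/10)[1*(4)*conj(2) + 2*(-1)*conj(-sqrt(5)/2 - 1/2) + 2*(-1)*conj(-1/2 + sqrt(5)/2) + 5*(0)*conj(0)]
      = (1/10)[(8) + (1 + sqrt(5)) + (1 - sqrt(5)) + (0)] = 10/10 = 1
Dimension check: dim(rho) = sum (mult * dim) = 0*1 + 0*1 + 1*2 + 1*2 = 4 = chi_rho(e) = 4.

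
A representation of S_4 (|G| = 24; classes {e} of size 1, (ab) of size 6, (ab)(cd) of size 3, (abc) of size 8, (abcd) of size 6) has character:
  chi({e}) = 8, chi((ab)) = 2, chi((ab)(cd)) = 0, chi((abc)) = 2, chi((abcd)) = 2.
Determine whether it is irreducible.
Not irreducible (reducible): <chi, chi> = 6 > 1.

Explanation: <chi, chi> = (1/|G|) sum_C |C| * |chi(C)|^2 = (1/24)[1*|8|^2 + 6*|2|^2 + 3*|0|^2 + 8*|2|^2 + 6*|2|^2]
  = (1/24)[(64) + (24) + (0) + (32) + (24)] = 144/24 = 6.
A character is irreducible iff <chi, chi> = 1, so this representation is reducible.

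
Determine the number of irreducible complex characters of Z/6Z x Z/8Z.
48

Argument: The number of irreducible complex representations of a finite group equals its number of conjugacy classes. Z/6Z x Z/8Z is abelian of order 48, so every element is its own conjugacy class: 48 classes, so Z/6Z x Z/8Z (order 48) has exactly 48 irreducible complex representations.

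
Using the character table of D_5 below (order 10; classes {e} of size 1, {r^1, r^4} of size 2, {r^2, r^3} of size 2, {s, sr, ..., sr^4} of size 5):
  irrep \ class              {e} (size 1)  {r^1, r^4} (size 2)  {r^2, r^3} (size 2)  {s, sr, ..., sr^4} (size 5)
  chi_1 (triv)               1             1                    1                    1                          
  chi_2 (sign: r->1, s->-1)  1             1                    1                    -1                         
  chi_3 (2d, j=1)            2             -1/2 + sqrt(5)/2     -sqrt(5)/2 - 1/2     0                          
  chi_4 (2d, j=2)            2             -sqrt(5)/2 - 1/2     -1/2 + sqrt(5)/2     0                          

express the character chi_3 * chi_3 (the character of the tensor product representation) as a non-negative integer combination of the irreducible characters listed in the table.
chi_3 tensor chi_3 = chi_1 + chi_2 + chi_4 (all other irreducibles have multiplicity 0).

Explanation: The character of a tensor product is the pointwise product (chi_3 * chi_3)(C) = chi_3(C) * chi_3(C):
  {e}: (2)*(2), {r^1, r^4}: (-1/2 + sqrt(5)/2)*(-1/2 + sqrt(5)/2), {r^2, r^3}: (-sqrt(5)/2 - 1/2)*(-sqrt(5)/2 - 1/2), {s, sr, ..., sr^4}: (0)*(0)
so (chi_3 * chi_3) takes values
  {e} -> 4, {r^1, r^4} -> 3/2 - sqrt(5)/2, {r^2, r^3} -> sqrt(5)/2 + 3/2, {s, sr, ..., sr^4} -> 0.
Now take the inner product of this character with each irreducible chi from the table, <chi_3*chi_3, chi> = (1/10) sum_C |C| (chi_3*chi_3)(C) conj(chi(C)):
  <chi_3*chi_3, chi_1> = (1/10)[1*(4)*conj(1) + 2*(3/2 - sqrt(5)/2)*conj(1) + 2*(sqrt(5)/2 + 3/2)*conj(1) + 5*(0)*conj(1)]
      = (1/10)[(4) + (3 - sqrt(5)) + (sqrt(5) + 3) + (0)] = 10/10 = 1
  <chi_3*chi_3, chi_2> = (1/10)[1*(4)*conj(1) + 2*(3/2 - sqrt(5)/2)*conj(1) + 2*(sqrt(5)/2 + 3/2)*conj(1) + 5*(0)*conj(-1)]
      = (1/10)[(4) + (3 - sqrt(5)) + (sqrt(5) + 3) + (0)] = 10/10 = 1
  <chi_3*chi_3, chi_3> = (1/10)[1*(4)*conj(2) + 2*(3/2 - sqrt(5)/2)*conj(-1/2 + sqrt(5)/2) + 2*(sqrt(5)/2 + 3/2)*conj(-sqrt(5)/2 - 1/2) + 5*(0)*conj(0)]
      = (1/10)[(8) + (-4 + 2*sqrt(5)) + (-2*sqrt(5) - 4) + (0)] = 0/10 = 0
  <chi_3*chi_3, chi_4> = (1/10)[1*(4)*conj(2) + 2*(3/2 - sqrt(5)/2)*conj(-sqrt(5)/2 - 1/2) + 2*(sqrt(5)/2 + 3/2)*conj(-1/2 + sqrt(5)/2) + 5*(0)*conj(0)]
      = (1/10)[(8) + (1 - sqrt(5)) + (1 + sqrt(5)) + (0)] = 10/10 = 1
Hence the multiplicities are chi_1: 1, chi_2: 1, chi_4: 1. Dimension check: dim(chi_3)*dim(chi_3) = 2*2 = 4 and sum (mult * dim) = 1*1 + 1*1 + 1*2 = 4.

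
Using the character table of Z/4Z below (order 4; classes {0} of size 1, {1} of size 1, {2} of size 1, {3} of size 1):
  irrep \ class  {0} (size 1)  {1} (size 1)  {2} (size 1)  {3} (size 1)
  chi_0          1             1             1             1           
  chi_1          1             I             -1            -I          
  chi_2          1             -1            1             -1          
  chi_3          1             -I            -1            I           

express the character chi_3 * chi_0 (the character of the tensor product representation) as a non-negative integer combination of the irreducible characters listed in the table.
chi_3 tensor chi_0 = chi_3 (all other irreducibles have multiplicity 0).

Derivation: The character of a tensor product is the pointwise product (chi_3 * chi_0)(C) = chi_3(C) * chi_0(C):
  {0}: (1)*(1), {1}: (-I)*(1), {2}: (-1)*(1), {3}: (I)*(1)
so (chi_3 * chi_0) takes values
  {0} -> 1, {1} -> -I, {2} -> -1, {3} -> I.
Now take the inner product of this character with each irreducible chi from the table, <chi_3*chi_0, chi> = (1/4) sum_C |C| (chi_3*chi_0)(C) conj(chi(C)):
  <chi_3*chi_0, chi_0> = (1/4)[1*(1)*conj(1) + 1*(-I)*conj(1) + 1*(-1)*conj(1) + 1*(I)*conj(1)]
      = (1/4)[(1) + (-I) + (-1) + (I)] = 0/4 = 0
  <chi_3*chi_0, chi_1> = (1/4)[1*(1)*conj(1) + 1*(-I)*conj(I) + 1*(-1)*conj(-1) + 1*(I)*conj(-I)]
      = (1/4)[(1) + (-1) + (1) + (-1)] = 0/4 = 0
  <chi_3*chi_0, chi_2> = (1/4)[1*(1)*conj(1) + 1*(-I)*conj(-1) + 1*(-1)*conj(1) + 1*(I)*conj(-1)]
      = (1/4)[(1) + (I) + (-1) + (-I)] = 0/4 = 0
  <chi_3*chi_0, chi_3> = (1/4)[1*(1)*conj(1) + 1*(-I)*conj(-I) + 1*(-1)*conj(-1) + 1*(I)*conj(I)]
      = (1/4)[(1) + (1) + (1) + (1)] = 4/4 = 1
(Exp terms are combined using exp(i*s)*conj(exp(i*t)) = exp(i*(s-t)), and sums of them are collapsed using the identity that for every m > 1 the m distinct m-th roots of unity sum to 0, e.g. 1 + exp(2*I*pi/3) + exp(-2*I*pi/3) = 0.)
Hence the multiplicities are chi_3: 1. Dimension check: dim(chi_3)*dim(chi_0) = 1*1 = 1 and sum (mult * dim) = 1*1 = 1.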